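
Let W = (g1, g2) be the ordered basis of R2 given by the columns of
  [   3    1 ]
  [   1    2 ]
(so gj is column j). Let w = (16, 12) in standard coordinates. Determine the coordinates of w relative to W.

(4, 4)

[w]_W is the unique c with M c = w, where M has columns g1, g2.
System: 3c_1 + c_2 = 16, c_1 + 2c_2 = 12; solving gives c_1 = 4, c_2 = 4.
Check: 4g1 + 4g2 = (16, 12).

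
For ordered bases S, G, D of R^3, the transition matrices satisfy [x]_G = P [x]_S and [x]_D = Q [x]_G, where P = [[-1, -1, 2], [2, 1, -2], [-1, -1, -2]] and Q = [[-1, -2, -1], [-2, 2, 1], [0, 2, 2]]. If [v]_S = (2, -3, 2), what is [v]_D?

(4, -19, -12)

Apply P to get G-coordinates (5, -3, -3), then Q to get D-coordinates.
The result is [v]_D = (4, -19, -12).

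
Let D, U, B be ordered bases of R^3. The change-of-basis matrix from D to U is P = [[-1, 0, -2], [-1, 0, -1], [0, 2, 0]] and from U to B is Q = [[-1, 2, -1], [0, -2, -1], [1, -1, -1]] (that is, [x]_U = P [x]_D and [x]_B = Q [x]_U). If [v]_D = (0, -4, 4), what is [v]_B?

Composing the changes, [v]_B = Q P [v]_D.
Q P = [[-1, -2, 0], [2, -2, 2], [0, -2, -1]]; applying this to (0, -4, 4) gives (8, 16, 4).

(8, 16, 4)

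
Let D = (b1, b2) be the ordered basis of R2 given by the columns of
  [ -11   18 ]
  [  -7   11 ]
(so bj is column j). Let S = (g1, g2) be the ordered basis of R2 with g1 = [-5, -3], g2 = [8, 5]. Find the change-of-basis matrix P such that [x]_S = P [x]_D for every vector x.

[[-1, -2], [-2, 1]]

Column j of P is [bj]_S, since P maps D-coordinates to S-coordinates.
Expressing b1 in S: b1 = -g1 - 2g2, so column 1 of P is [-1, -2].
Doing the same for each bj gives P = [[-1, -2], [-2, 1]].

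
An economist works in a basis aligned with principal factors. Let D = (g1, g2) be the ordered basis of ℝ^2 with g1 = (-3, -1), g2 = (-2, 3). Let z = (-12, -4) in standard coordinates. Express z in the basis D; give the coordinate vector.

(4, 0)

[z]_D is the unique c with M c = z, where M has columns g1, g2.
System: -3c_1 - 2c_2 = -12, -c_1 + 3c_2 = -4; solving gives c_1 = 4, c_2 = 0.
Check: 4g1 + 0·g2 = (-12, -4).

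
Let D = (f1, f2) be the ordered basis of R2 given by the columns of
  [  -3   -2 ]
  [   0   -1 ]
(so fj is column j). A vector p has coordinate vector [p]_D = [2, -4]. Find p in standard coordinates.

[2, 4]

The coordinates say p = 2f1 - 4f2; adding the scaled basis vectors gives [2, 4].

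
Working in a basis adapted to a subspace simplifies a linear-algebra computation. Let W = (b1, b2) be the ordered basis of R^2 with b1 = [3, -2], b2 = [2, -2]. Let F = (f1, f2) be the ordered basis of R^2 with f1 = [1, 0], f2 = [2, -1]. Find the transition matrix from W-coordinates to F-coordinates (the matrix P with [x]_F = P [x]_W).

[[-1, -2], [2, 2]]

Column j of P is [bj]_F, since P maps W-coordinates to F-coordinates.
Expressing b1 in F: b1 = -f1 + 2f2, so column 1 of P is [-1, 2].
Doing the same for each bj gives P = [[-1, -2], [2, 2]].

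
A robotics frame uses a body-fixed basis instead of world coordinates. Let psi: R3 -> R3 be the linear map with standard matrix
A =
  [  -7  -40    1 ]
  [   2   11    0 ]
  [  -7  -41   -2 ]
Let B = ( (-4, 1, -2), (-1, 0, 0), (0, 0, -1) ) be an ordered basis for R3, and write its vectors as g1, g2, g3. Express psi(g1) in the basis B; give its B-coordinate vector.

(3, 2, 3)

Compute psi(g1) = A g1 = (-14, 3, -9) in standard coordinates.
Then write this in B-coordinates: solve for y in y_1 g1 + ... + y_3 g3 = (-14, 3, -9).
This gives y = (3, 2, 3), which is column 1 of [psi]_B.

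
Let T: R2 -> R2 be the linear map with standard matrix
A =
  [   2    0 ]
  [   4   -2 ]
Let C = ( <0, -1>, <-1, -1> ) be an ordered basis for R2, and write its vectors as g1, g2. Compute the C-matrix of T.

[[-2, 0], [0, 2]]

Let P have columns g1, g2. Then [T]_C = P^(-1) A P.
Here det P = -1, so P^(-1) is integer; computing A P first and then P^(-1)(A P) gives [[-2, 0], [0, 2]].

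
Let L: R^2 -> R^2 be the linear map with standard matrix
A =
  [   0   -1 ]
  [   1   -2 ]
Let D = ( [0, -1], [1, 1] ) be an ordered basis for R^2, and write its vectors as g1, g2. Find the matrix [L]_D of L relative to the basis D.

The j-th column of [L]_D is [L(gj)]_D.
L(g1) = A g1 = [1, 2] = -g1 + g2, so column 1 is [-1, 1].
Repeating for g2 and assembling the columns gives [[-1, 0], [1, -1]].

[[-1, 0], [1, -1]]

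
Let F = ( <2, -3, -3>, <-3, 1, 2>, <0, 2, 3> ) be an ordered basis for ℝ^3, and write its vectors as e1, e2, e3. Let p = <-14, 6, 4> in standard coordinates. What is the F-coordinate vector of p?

<-4, 2, -4>

[p]_F is the unique c with M c = p, where M has columns e1, ..., e3.
Gaussian elimination on [M | p] yields c = (-4, 2, -4).
Check: -4e1 + 2e2 - 4e3 = <-14, 6, 4>.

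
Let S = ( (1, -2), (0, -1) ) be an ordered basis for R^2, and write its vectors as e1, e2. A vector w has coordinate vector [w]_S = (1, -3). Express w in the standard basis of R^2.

(1, 1)

w = M [w]_S, where M has columns e1, e2.
Carrying out the matrix-vector product, w = (1, 1).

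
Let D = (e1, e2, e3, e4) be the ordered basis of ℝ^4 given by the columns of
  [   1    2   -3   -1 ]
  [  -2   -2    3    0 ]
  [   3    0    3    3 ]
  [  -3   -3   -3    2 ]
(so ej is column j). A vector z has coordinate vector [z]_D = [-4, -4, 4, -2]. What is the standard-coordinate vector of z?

z = M [z]_D, where M has columns e1, ..., e4.
Carrying out the matrix-vector product, z = [-22, 28, -6, 8].

[-22, 28, -6, 8]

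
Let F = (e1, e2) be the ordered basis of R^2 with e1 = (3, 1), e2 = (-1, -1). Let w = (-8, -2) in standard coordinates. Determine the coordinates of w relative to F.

Write w = c_1 e1 + c_2 e2 and solve for the c_i.
System: 3c_1 - c_2 = -8, c_1 - c_2 = -2; solving gives c_1 = -3, c_2 = -1.
Check: -3e1 - e2 = (-8, -2).

(-3, -1)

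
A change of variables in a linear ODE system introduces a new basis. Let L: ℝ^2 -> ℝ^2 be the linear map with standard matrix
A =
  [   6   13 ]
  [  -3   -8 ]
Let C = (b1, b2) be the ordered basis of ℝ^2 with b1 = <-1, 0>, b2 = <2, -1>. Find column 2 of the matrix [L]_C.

Compute L(b2) = A b2 = <-1, 2> in standard coordinates.
Then write this in C-coordinates: solve for y in y_1 b1 + y_2 b2 = <-1, 2>.
This gives y = <-3, -2>, which is column 2 of [L]_C.

<-3, -2>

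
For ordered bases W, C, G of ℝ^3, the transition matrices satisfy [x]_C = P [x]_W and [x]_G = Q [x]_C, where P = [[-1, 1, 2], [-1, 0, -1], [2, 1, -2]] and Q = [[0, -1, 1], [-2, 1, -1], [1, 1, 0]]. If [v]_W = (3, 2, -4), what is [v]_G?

Composing the changes, [v]_G = Q P [v]_W.
Q P = [[3, 1, -1], [-1, -3, -3], [-2, 1, 1]]; applying this to (3, 2, -4) gives (15, 3, -8).

(15, 3, -8)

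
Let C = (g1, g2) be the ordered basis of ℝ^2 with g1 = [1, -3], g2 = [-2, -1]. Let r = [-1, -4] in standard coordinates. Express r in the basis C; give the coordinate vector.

[r]_C is the unique c with M c = r, where M has columns g1, g2.
System: c_1 - 2c_2 = -1, -3c_1 - c_2 = -4; solving gives c_1 = 1, c_2 = 1.
Check: g1 + g2 = [-1, -4].

[1, 1]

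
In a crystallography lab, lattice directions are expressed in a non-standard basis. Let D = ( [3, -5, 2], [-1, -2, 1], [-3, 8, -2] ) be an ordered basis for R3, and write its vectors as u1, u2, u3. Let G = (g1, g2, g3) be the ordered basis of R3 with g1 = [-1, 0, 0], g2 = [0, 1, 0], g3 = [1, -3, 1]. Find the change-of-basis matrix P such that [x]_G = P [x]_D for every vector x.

[[-1, 2, 1], [1, 1, 2], [2, 1, -2]]

Let M have columns uj and N have columns gj. Then for every x, N [x]_G = x = M [x]_D, so P = N^(-1) M.
Since det N = -1, N^(-1) has integer entries; multiplying gives P = [[-1, 2, 1], [1, 1, 2], [2, 1, -2]].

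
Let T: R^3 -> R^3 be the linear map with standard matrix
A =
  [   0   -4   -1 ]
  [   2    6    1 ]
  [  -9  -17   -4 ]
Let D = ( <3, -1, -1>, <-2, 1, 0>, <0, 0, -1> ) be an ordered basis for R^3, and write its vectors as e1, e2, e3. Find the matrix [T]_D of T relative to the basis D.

[[3, 0, -1], [2, 2, -2], [3, -1, -3]]

With P the matrix whose columns are e1, ..., e3, [T]_D = P^(-1) A P.
Column by column: T(e1) = A e1 = <5, -1, -6>; its D-coordinates <3, 2, 3> give column 1.
Continuing for each basis vector yields [T]_D = [[3, 0, -1], [2, 2, -2], [3, -1, -3]].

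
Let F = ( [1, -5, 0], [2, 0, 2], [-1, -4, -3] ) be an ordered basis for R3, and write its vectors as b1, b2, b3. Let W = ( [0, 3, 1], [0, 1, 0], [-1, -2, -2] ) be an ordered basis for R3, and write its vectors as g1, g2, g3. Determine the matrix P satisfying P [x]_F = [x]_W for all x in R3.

Let M have columns bj and N have columns gj. Then for every x, N [x]_W = x = M [x]_F, so P = N^(-1) M.
Since det N = 1, N^(-1) has integer entries; multiplying gives P = [[-2, -2, -1], [-1, 2, 1], [-1, -2, 1]].

[[-2, -2, -1], [-1, 2, 1], [-1, -2, 1]]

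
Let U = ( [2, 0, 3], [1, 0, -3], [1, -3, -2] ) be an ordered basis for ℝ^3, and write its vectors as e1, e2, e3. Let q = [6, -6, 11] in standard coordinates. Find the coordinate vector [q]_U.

[q]_U is the unique c with M c = q, where M has columns e1, ..., e3.
Gaussian elimination on [M | q] yields c = (3, -2, 2).
Check: 3e1 - 2e2 + 2e3 = [6, -6, 11].

[3, -2, 2]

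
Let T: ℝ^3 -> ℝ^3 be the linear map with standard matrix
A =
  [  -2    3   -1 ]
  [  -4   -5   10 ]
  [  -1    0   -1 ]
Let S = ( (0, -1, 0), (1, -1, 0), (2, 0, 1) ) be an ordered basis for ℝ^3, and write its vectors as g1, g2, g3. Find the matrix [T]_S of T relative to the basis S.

With P the matrix whose columns are g1, ..., g3, [T]_S = P^(-1) A P.
Column by column: T(g1) = A g1 = (-3, 5, 0); its S-coordinates (-2, -3, 0) give column 1.
Continuing for each basis vector yields [T]_S = [[-2, 2, -3], [-3, -3, 1], [0, -1, -3]].

[[-2, 2, -3], [-3, -3, 1], [0, -1, -3]]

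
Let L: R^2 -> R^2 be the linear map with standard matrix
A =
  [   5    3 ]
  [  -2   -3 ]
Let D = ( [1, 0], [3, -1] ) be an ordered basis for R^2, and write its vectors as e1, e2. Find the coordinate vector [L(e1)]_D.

[-1, 2]

Compute L(e1) = A e1 = [5, -2] in standard coordinates.
Then write this in D-coordinates: solve for y in y_1 e1 + y_2 e2 = [5, -2].
This gives y = [-1, 2], which is column 1 of [L]_D.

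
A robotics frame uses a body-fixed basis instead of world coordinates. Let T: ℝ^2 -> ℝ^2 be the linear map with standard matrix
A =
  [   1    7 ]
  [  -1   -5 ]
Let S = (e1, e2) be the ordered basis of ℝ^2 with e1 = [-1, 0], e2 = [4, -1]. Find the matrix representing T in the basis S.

With P the matrix whose columns are e1, e2, [T]_S = P^(-1) A P.
Column by column: T(e1) = A e1 = [-1, 1]; its S-coordinates [-3, -1] give column 1.
Continuing for each basis vector yields [T]_S = [[-3, -1], [-1, -1]].

[[-3, -1], [-1, -1]]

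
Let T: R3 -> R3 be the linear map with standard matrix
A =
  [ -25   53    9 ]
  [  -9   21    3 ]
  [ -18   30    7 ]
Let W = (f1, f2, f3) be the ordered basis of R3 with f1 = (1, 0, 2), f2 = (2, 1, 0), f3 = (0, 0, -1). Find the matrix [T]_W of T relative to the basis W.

Let P have columns f1, ..., f3. Then [T]_W = P^(-1) A P.
Here det P = -1, so P^(-1) is integer; computing A P first and then P^(-1)(A P) gives [[-1, -3, -3], [-3, 3, -3], [2, 0, 1]].

[[-1, -3, -3], [-3, 3, -3], [2, 0, 1]]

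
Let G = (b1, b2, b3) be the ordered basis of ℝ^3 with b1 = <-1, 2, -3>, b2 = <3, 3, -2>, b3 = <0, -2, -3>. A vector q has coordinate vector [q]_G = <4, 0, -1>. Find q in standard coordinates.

By definition q = 4b1 + 0·b2 - b3.
Summing componentwise gives <-4, 10, -9>.

<-4, 10, -9>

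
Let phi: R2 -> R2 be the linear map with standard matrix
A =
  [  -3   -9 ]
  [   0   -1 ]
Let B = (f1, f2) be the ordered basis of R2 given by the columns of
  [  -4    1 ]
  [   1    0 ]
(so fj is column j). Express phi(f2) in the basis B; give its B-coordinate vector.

[0, -3]

Compute phi(f2) = A f2 = [-3, 0] in standard coordinates.
Then write this in B-coordinates: solve for y in y_1 f1 + y_2 f2 = [-3, 0].
This gives y = [0, -3], which is column 2 of [phi]_B.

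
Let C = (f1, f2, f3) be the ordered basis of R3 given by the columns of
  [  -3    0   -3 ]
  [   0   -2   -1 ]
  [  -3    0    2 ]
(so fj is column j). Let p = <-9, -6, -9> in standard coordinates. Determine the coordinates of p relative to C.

We seek scalars with c_1 f1 + ... + c_3 f3 = p; equivalently solve M c = p where the columns of M are f1, ..., f3.
Gaussian elimination on [M | p] yields c = (3, 3, 0).
Check: 3f1 + 3f2 + 0·f3 = <-9, -6, -9>.

<3, 3, 0>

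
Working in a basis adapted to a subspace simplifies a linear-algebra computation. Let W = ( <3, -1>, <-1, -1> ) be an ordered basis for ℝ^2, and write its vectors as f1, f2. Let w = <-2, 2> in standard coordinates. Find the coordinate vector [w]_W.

<-1, -1>

Write w = c_1 f1 + c_2 f2 and solve for the c_i.
System: 3c_1 - c_2 = -2, -c_1 - c_2 = 2; solving gives c_1 = -1, c_2 = -1.
Check: -f1 - f2 = <-2, 2>.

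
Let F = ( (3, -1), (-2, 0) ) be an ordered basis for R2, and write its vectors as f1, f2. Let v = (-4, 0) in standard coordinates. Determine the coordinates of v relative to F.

(0, 2)

We seek scalars with c_1 f1 + c_2 f2 = v; equivalently solve M c = v where the columns of M are f1, f2.
System: 3c_1 - 2c_2 = -4, -c_1 + 0c_2 = 0; solving gives c_1 = 0, c_2 = 2.
Check: 0·f1 + 2f2 = (-4, 0).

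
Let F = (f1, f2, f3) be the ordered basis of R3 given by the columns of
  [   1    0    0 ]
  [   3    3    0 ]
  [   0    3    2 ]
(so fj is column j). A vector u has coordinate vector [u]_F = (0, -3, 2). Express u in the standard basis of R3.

(0, -9, -5)

The coordinates say u = 0·f1 - 3f2 + 2f3; adding the scaled basis vectors gives (0, -9, -5).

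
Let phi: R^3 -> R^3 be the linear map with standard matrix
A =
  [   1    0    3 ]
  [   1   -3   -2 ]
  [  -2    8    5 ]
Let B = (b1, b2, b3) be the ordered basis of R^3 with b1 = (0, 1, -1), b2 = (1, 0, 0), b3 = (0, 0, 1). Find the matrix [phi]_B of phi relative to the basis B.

Let P have columns b1, ..., b3. Then [phi]_B = P^(-1) A P.
Here det P = -1, so P^(-1) is integer; computing A P first and then P^(-1)(A P) gives [[-1, 1, -2], [-3, 1, 3], [2, -1, 3]].

[[-1, 1, -2], [-3, 1, 3], [2, -1, 3]]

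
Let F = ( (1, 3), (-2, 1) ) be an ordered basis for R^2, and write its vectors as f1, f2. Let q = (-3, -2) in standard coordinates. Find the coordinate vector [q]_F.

(-1, 1)

We seek scalars with c_1 f1 + c_2 f2 = q; equivalently solve M c = q where the columns of M are f1, f2.
System: c_1 - 2c_2 = -3, 3c_1 + c_2 = -2; solving gives c_1 = -1, c_2 = 1.
Check: -f1 + f2 = (-3, -2).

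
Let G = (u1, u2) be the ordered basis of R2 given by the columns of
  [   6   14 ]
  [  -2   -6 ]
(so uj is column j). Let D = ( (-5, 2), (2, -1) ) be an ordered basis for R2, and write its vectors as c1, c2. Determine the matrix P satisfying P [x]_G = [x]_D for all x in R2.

[[-2, -2], [-2, 2]]

Let M have columns uj and N have columns cj. Then for every x, N [x]_D = x = M [x]_G, so P = N^(-1) M.
Since det N = 1, N^(-1) has integer entries; multiplying gives P = [[-2, -2], [-2, 2]].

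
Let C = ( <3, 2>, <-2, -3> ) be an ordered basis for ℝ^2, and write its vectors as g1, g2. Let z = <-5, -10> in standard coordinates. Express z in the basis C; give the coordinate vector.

Write z = c_1 g1 + c_2 g2 and solve for the c_i.
System: 3c_1 - 2c_2 = -5, 2c_1 - 3c_2 = -10; solving gives c_1 = 1, c_2 = 4.
Check: g1 + 4g2 = <-5, -10>.

<1, 4>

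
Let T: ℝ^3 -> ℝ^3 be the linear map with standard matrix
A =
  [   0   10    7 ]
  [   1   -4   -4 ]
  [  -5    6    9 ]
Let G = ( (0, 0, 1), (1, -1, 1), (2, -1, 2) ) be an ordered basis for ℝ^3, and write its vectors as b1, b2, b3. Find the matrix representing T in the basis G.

[[2, 1, -2], [1, 1, 0], [3, -2, 2]]

Let P have columns b1, ..., b3. Then [T]_G = P^(-1) A P.
Here det P = 1, so P^(-1) is integer; computing A P first and then P^(-1)(A P) gives [[2, 1, -2], [1, 1, 0], [3, -2, 2]].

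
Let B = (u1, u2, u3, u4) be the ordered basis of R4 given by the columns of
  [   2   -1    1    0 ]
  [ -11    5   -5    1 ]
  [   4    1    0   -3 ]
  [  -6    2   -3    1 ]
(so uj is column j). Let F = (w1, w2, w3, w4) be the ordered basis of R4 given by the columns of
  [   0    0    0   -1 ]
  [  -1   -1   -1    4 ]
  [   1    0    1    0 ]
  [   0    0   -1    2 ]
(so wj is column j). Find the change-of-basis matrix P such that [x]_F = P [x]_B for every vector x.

[[2, 1, -1, -2], [-1, -2, 1, 2], [2, 0, 1, -1], [-2, 1, -1, 0]]

Take x = uj: its B-coordinates are the j-th standard unit vector, so P e_j — column j of P — equals [uj]_F.
u1 = 2w1 - w2 + 2w3 - 2w4, giving column 1 = <2, -1, 2, -2>; repeating for each j gives P = [[2, 1, -1, -2], [-1, -2, 1, 2], [2, 0, 1, -1], [-2, 1, -1, 0]].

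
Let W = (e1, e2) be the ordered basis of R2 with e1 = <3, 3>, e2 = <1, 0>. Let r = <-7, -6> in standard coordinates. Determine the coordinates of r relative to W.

<-2, -1>

Write r = c_1 e1 + c_2 e2 and solve for the c_i.
System: 3c_1 + c_2 = -7, 3c_1 + 0c_2 = -6; solving gives c_1 = -2, c_2 = -1.
Check: -2e1 - e2 = <-7, -6>.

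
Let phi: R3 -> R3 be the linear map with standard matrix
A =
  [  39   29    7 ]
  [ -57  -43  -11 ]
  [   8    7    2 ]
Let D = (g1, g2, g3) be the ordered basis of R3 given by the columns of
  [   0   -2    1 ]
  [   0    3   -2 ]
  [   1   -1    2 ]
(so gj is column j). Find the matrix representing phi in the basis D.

The j-th column of [phi]_D is [phi(gj)]_D.
phi(g1) = A g1 = <7, -11, 2> = -3g1 - 3g2 + g3, so column 1 is <-3, -3, 1>.
Repeating for g2, g3 and assembling the columns gives [[-3, -1, -1], [-3, 0, 3], [1, 2, 1]].

[[-3, -1, -1], [-3, 0, 3], [1, 2, 1]]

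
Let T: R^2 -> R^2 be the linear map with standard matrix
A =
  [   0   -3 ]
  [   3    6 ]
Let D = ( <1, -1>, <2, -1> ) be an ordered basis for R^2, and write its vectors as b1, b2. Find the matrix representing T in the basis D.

[[3, -3], [0, 3]]

With P the matrix whose columns are b1, b2, [T]_D = P^(-1) A P.
Column by column: T(b1) = A b1 = <3, -3>; its D-coordinates <3, 0> give column 1.
Continuing for each basis vector yields [T]_D = [[3, -3], [0, 3]].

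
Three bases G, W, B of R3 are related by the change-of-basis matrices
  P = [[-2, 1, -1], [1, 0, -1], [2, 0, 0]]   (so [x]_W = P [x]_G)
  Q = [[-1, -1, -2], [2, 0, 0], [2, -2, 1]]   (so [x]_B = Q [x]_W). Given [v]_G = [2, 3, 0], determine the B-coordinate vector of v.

Composing the changes, [v]_B = Q P [v]_G.
Q P = [[-3, -1, 2], [-4, 2, -2], [-4, 2, 0]]; applying this to [2, 3, 0] gives [-9, -2, -2].

[-9, -2, -2]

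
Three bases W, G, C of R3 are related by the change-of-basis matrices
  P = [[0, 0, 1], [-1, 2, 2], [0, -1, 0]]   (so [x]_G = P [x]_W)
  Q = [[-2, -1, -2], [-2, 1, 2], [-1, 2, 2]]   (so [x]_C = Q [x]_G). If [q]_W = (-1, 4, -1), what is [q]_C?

Apply P to get G-coordinates (-1, 7, -4), then Q to get C-coordinates.
The result is [q]_C = (3, 1, 7).

(3, 1, 7)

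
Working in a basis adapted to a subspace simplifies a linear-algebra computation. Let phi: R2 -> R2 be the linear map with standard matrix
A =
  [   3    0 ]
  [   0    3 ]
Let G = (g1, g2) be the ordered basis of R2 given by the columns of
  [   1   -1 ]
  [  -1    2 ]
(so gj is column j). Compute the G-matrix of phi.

[[3, 0], [0, 3]]

Let P have columns g1, g2. Then [phi]_G = P^(-1) A P.
Here det P = 1, so P^(-1) is integer; computing A P first and then P^(-1)(A P) gives [[3, 0], [0, 3]].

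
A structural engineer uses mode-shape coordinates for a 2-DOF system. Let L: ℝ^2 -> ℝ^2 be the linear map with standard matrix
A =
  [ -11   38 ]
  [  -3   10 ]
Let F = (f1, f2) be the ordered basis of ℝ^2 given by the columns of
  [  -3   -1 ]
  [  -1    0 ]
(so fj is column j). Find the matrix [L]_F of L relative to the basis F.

Let P have columns f1, f2. Then [L]_F = P^(-1) A P.
Here det P = -1, so P^(-1) is integer; computing A P first and then P^(-1)(A P) gives [[1, -3], [2, -2]].

[[1, -3], [2, -2]]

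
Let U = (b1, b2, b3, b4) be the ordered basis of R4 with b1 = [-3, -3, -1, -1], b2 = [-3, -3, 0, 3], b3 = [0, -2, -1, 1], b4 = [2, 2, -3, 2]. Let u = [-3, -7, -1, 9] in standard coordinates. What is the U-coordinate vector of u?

[-1, 2, 2, 0]

We seek scalars with c_1 b1 + ... + c_4 b4 = u; equivalently solve M c = u where the columns of M are b1, ..., b4.
Solving this 4x4 system gives c = (-1, 2, 2, 0).
Check: -b1 + 2b2 + 2b3 + 0·b4 = [-3, -7, -1, 9].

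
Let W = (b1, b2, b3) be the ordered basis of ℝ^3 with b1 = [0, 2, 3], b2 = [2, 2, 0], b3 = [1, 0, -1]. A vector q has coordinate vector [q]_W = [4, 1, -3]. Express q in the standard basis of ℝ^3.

q = M [q]_W, where M has columns b1, ..., b3.
Carrying out the matrix-vector product, q = [-1, 10, 15].

[-1, 10, 15]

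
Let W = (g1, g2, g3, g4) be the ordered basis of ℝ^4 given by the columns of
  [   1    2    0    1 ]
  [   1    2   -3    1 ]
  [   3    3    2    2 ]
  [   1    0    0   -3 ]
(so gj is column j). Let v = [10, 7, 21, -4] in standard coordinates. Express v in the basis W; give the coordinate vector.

[2, 3, 1, 2]

We seek scalars with c_1 g1 + ... + c_4 g4 = v; equivalently solve M c = v where the columns of M are g1, ..., g4.
Row-reducing the augmented matrix [M | v] gives c = (2, 3, 1, 2).
Check: 2g1 + 3g2 + g3 + 2g4 = [10, 7, 21, -4].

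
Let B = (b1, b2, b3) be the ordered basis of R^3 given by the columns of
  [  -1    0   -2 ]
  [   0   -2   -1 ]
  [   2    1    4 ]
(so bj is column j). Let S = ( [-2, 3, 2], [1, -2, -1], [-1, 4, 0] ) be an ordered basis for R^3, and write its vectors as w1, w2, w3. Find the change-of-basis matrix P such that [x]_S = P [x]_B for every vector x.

Let M have columns bj and N have columns wj. Then for every x, N [x]_S = x = M [x]_B, so P = N^(-1) M.
Since det N = -1, N^(-1) has integer entries; multiplying gives P = [[0, 0, 1], [-2, -1, -2], [-1, -1, -2]].

[[0, 0, 1], [-2, -1, -2], [-1, -1, -2]]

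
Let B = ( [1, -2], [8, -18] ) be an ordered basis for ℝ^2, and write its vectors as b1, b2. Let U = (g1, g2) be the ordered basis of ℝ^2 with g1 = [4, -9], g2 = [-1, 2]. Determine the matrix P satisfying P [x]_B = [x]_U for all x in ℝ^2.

[[0, 2], [-1, 0]]

Let M have columns bj and N have columns gj. Then for every x, N [x]_U = x = M [x]_B, so P = N^(-1) M.
Since det N = -1, N^(-1) has integer entries; multiplying gives P = [[0, 2], [-1, 0]].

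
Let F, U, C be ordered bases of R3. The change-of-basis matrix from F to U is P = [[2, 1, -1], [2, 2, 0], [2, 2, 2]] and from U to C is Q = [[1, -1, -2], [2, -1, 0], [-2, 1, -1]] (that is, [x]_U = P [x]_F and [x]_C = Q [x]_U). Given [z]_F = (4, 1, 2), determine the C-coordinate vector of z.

First [z]_U = P [z]_F = (7, 10, 14).
Then [z]_C = Q [z]_U = (-31, 4, -18).

(-31, 4, -18)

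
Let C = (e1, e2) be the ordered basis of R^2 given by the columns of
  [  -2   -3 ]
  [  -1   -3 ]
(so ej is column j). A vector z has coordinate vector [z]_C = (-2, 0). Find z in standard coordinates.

(4, 2)

The coordinates say z = -2e1 + 0·e2; adding the scaled basis vectors gives (4, 2).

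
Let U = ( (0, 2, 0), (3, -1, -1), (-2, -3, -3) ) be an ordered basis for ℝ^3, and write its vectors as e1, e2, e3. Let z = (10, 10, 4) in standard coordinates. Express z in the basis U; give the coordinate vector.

We seek scalars with c_1 e1 + ... + c_3 e3 = z; equivalently solve M c = z where the columns of M are e1, ..., e3.
Row-reducing the augmented matrix [M | z] gives c = (3, 2, -2).
Check: 3e1 + 2e2 - 2e3 = (10, 10, 4).

(3, 2, -2)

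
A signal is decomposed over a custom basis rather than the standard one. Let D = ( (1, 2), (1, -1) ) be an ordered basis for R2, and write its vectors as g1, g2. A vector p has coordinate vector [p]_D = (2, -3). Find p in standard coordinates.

By definition p = 2g1 - 3g2.
Summing componentwise gives (-1, 7).

(-1, 7)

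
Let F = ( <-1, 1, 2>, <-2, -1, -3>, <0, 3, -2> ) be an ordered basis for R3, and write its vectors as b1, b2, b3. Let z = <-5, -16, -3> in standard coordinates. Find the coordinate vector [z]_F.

<-1, 3, -4>

Write z = c_1 b1 + ... + c_3 b3 and solve for the c_i.
Solving this 3x3 system gives c = (-1, 3, -4).
Check: -b1 + 3b2 - 4b3 = <-5, -16, -3>.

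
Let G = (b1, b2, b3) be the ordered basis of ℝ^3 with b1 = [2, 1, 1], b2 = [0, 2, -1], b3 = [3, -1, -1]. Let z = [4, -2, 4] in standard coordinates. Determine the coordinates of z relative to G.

We seek scalars with c_1 b1 + ... + c_3 b3 = z; equivalently solve M c = z where the columns of M are b1, ..., b3.
Gaussian elimination on [M | z] yields c = (2, -2, 0).
Check: 2b1 - 2b2 + 0·b3 = [4, -2, 4].

[2, -2, 0]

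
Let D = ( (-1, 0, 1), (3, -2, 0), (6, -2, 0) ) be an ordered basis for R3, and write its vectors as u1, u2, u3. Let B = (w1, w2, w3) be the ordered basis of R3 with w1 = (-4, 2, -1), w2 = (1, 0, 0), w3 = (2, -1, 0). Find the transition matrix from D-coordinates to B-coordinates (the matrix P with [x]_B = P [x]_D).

Column j of P is [uj]_B, since P maps D-coordinates to B-coordinates.
Expressing u1 in B: u1 = -w1 - w2 - 2w3, so column 1 of P is (-1, -1, -2).
Doing the same for each uj gives P = [[-1, 0, 0], [-1, -1, 2], [-2, 2, 2]].

[[-1, 0, 0], [-1, -1, 2], [-2, 2, 2]]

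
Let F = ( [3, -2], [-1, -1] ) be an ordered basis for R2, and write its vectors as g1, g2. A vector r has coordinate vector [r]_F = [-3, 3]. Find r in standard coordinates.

[-12, 3]

By definition r = -3g1 + 3g2.
Summing componentwise gives [-12, 3].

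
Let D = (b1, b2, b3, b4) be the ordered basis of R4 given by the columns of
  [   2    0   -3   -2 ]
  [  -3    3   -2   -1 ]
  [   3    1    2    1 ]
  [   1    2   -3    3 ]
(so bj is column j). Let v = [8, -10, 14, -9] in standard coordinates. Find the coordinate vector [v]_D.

[4, 1, 2, -3]

Write v = c_1 b1 + ... + c_4 b4 and solve for the c_i.
Gaussian elimination on [M | v] yields c = (4, 1, 2, -3).
Check: 4b1 + b2 + 2b3 - 3b4 = [8, -10, 14, -9].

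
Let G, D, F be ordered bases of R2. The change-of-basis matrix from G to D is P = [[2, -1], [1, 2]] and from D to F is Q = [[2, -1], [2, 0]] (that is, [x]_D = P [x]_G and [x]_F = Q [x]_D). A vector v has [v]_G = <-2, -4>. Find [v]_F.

First [v]_D = P [v]_G = <0, -10>.
Then [v]_F = Q [v]_D = <10, 0>.

<10, 0>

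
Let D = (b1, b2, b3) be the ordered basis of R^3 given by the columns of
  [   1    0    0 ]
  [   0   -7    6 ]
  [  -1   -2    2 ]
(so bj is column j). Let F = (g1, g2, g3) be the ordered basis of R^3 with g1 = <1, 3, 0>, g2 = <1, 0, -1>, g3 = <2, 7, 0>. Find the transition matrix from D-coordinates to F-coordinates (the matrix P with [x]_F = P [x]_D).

[[0, 0, 2], [1, 2, -2], [0, -1, 0]]

Let M have columns bj and N have columns gj. Then for every x, N [x]_F = x = M [x]_D, so P = N^(-1) M.
Since det N = 1, N^(-1) has integer entries; multiplying gives P = [[0, 0, 2], [1, 2, -2], [0, -1, 0]].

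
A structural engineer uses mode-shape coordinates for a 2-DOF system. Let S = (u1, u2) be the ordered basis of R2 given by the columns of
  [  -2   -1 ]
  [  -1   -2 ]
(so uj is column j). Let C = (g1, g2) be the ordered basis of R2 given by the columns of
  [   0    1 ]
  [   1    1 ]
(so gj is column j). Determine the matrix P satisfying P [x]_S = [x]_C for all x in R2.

[[1, -1], [-2, -1]]

Take x = uj: its S-coordinates are the j-th standard unit vector, so P e_j — column j of P — equals [uj]_C.
u1 = g1 - 2g2, giving column 1 = (1, -2); repeating for each j gives P = [[1, -1], [-2, -1]].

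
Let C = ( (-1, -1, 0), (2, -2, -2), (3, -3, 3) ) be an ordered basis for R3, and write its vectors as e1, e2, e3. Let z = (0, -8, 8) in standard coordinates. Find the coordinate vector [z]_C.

Write z = c_1 e1 + ... + c_3 e3 and solve for the c_i.
Solving this 3x3 system gives c = (4, -1, 2).
Check: 4e1 - e2 + 2e3 = (0, -8, 8).

(4, -1, 2)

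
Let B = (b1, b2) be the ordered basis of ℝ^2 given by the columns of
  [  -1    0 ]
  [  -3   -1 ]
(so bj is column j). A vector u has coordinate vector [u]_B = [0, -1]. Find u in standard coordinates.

[0, 1]

By definition u = 0·b1 - b2.
Summing componentwise gives [0, 1].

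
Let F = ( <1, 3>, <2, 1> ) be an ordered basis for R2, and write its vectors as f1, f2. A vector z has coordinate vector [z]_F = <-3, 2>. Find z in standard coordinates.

By definition z = -3f1 + 2f2.
Summing componentwise gives <1, -7>.

<1, -7>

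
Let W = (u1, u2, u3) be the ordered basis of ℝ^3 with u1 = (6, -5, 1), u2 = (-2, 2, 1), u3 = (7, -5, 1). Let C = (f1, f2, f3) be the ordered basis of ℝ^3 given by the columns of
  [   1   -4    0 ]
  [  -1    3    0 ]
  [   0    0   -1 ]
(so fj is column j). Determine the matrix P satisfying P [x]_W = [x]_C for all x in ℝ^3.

Column j of P is [uj]_C, since P maps W-coordinates to C-coordinates.
Expressing u1 in C: u1 = 2f1 - f2 - f3, so column 1 of P is (2, -1, -1).
Doing the same for each uj gives P = [[2, -2, -1], [-1, 0, -2], [-1, -1, -1]].

[[2, -2, -1], [-1, 0, -2], [-1, -1, -1]]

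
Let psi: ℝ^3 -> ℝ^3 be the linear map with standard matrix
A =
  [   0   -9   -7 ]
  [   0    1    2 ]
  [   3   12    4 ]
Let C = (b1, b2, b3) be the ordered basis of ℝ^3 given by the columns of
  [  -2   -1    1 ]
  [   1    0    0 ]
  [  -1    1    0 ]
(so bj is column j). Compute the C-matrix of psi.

The j-th column of [psi]_C is [psi(bj)]_C.
psi(b1) = A b1 = [-2, -1, 2] = -b1 + b2 - 3b3, so column 1 is [-1, 1, -3].
Repeating for b2, b3 and assembling the columns gives [[-1, 2, 0], [1, 3, 3], [-3, 0, 3]].

[[-1, 2, 0], [1, 3, 3], [-3, 0, 3]]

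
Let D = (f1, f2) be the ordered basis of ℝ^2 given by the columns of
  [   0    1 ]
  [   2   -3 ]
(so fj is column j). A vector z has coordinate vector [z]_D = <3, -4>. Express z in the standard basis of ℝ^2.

By definition z = 3f1 - 4f2.
Summing componentwise gives <-4, 18>.

<-4, 18>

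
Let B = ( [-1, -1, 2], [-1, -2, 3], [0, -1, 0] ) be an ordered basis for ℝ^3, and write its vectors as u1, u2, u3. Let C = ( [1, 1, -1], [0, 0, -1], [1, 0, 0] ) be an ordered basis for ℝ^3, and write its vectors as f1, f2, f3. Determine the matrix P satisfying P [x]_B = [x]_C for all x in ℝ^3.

[[-1, -2, -1], [-1, -1, 1], [0, 1, 1]]

Column j of P is [uj]_C, since P maps B-coordinates to C-coordinates.
Expressing u1 in C: u1 = -f1 - f2 + 0·f3, so column 1 of P is [-1, -1, 0].
Doing the same for each uj gives P = [[-1, -2, -1], [-1, -1, 1], [0, 1, 1]].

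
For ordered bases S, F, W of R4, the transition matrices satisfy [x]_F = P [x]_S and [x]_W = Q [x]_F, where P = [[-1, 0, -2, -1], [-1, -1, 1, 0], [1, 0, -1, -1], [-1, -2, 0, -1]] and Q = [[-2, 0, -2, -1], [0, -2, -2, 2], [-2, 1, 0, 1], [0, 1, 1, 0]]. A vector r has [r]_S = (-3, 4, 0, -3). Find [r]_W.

(-10, -2, -15, -1)

Apply P to get F-coordinates (6, -1, 0, -2), then Q to get W-coordinates.
The result is [r]_W = (-10, -2, -15, -1).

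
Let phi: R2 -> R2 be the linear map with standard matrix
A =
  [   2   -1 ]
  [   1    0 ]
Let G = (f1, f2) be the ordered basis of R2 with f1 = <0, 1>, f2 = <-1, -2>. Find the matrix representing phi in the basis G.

[[2, -1], [1, 0]]

With P the matrix whose columns are f1, f2, [phi]_G = P^(-1) A P.
Column by column: phi(f1) = A f1 = <-1, 0>; its G-coordinates <2, 1> give column 1.
Continuing for each basis vector yields [phi]_G = [[2, -1], [1, 0]].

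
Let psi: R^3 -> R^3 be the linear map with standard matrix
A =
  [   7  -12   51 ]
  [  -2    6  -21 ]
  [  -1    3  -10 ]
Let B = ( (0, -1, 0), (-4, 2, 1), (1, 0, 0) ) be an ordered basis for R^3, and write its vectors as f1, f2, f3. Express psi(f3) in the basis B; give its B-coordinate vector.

Compute psi(f3) = A f3 = (7, -2, -1) in standard coordinates.
Then write this in B-coordinates: solve for y in y_1 f1 + ... + y_3 f3 = (7, -2, -1).
This gives y = (0, -1, 3), which is column 3 of [psi]_B.

(0, -1, 3)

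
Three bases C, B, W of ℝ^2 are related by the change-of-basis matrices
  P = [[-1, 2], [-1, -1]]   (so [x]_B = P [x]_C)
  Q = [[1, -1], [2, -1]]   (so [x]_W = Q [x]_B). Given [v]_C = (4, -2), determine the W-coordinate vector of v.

Apply P to get B-coordinates (-8, -2), then Q to get W-coordinates.
The result is [v]_W = (-6, -14).

(-6, -14)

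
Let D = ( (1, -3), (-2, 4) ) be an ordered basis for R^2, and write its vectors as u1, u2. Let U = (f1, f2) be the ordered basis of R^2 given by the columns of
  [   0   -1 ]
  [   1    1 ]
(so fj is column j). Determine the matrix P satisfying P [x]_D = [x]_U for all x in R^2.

[[-2, 2], [-1, 2]]

Take x = uj: its D-coordinates are the j-th standard unit vector, so P e_j — column j of P — equals [uj]_U.
u1 = -2f1 - f2, giving column 1 = (-2, -1); repeating for each j gives P = [[-2, 2], [-1, 2]].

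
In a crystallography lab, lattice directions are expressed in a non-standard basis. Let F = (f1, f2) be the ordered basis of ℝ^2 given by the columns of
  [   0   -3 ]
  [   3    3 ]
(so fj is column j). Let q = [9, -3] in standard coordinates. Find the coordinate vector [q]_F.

We seek scalars with c_1 f1 + c_2 f2 = q; equivalently solve M c = q where the columns of M are f1, f2.
System: 0c_1 - 3c_2 = 9, 3c_1 + 3c_2 = -3; solving gives c_1 = 2, c_2 = -3.
Check: 2f1 - 3f2 = [9, -3].

[2, -3]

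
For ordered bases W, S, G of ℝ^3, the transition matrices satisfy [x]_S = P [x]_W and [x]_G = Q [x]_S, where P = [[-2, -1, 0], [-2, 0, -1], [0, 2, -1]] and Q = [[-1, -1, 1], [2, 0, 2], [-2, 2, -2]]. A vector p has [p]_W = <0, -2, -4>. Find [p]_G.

First [p]_S = P [p]_W = <2, 4, 0>.
Then [p]_G = Q [p]_S = <-6, 4, 4>.

<-6, 4, 4>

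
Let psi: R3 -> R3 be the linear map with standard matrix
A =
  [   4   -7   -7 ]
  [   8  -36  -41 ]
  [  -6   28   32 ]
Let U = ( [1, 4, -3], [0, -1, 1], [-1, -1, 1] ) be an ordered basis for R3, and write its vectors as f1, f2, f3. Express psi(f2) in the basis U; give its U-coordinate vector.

Compute psi(f2) = A f2 = [0, -5, 4] in standard coordinates.
Then write this in U-coordinates: solve for y in y_1 f1 + ... + y_3 f3 = [0, -5, 4].
This gives y = [-1, 2, -1], which is column 2 of [psi]_U.

[-1, 2, -1]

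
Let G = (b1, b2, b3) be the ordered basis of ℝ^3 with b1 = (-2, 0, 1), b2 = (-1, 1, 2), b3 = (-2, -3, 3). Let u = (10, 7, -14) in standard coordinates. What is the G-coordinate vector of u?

(-1, -2, -3)

Write u = c_1 b1 + ... + c_3 b3 and solve for the c_i.
Row-reducing the augmented matrix [M | u] gives c = (-1, -2, -3).
Check: -b1 - 2b2 - 3b3 = (10, 7, -14).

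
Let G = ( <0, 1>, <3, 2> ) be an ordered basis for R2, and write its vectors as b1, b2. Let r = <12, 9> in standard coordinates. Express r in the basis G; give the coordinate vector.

Write r = c_1 b1 + c_2 b2 and solve for the c_i.
System: 0c_1 + 3c_2 = 12, c_1 + 2c_2 = 9; solving gives c_1 = 1, c_2 = 4.
Check: b1 + 4b2 = <12, 9>.

<1, 4>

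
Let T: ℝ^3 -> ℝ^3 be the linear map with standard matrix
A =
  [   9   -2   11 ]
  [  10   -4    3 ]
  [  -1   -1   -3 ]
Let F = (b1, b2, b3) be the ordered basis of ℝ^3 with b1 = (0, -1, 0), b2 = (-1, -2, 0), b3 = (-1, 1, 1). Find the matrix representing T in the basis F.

The j-th column of [T]_F is [T(bj)]_F.
T(b1) = A b1 = (2, 4, 1) = 3b1 - 3b2 + b3, so column 1 is (3, -3, 1).
Repeating for b2, b3 and assembling the columns gives [[3, 1, 2], [-3, 2, 3], [1, 3, -3]].

[[3, 1, 2], [-3, 2, 3], [1, 3, -3]]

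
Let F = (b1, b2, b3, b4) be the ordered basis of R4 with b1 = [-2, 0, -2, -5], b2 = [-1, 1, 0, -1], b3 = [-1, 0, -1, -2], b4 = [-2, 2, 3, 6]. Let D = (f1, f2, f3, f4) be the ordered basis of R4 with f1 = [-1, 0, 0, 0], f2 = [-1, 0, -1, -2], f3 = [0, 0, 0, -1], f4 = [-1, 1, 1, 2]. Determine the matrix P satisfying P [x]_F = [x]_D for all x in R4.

[[0, -1, 0, 1], [2, 1, 1, -1], [1, 1, 0, 0], [0, 1, 0, 2]]

Take x = bj: its F-coordinates are the j-th standard unit vector, so P e_j — column j of P — equals [bj]_D.
b1 = 0·f1 + 2f2 + f3 + 0·f4, giving column 1 = [0, 2, 1, 0]; repeating for each j gives P = [[0, -1, 0, 1], [2, 1, 1, -1], [1, 1, 0, 0], [0, 1, 0, 2]].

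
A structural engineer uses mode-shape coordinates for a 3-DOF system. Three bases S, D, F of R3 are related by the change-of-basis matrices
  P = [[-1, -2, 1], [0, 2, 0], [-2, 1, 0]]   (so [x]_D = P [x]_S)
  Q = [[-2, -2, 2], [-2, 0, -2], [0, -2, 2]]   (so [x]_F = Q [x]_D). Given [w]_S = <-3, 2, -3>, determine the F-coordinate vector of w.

<16, -8, 8>

Composing the changes, [w]_F = Q P [w]_S.
Q P = [[-2, 2, -2], [6, 2, -2], [-4, -2, 0]]; applying this to <-3, 2, -3> gives <16, -8, 8>.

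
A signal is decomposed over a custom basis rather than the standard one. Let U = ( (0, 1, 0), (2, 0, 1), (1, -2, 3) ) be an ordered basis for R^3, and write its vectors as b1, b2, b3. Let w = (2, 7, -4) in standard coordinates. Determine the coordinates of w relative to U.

(3, 2, -2)

[w]_U is the unique c with M c = w, where M has columns b1, ..., b3.
Solving this 3x3 system gives c = (3, 2, -2).
Check: 3b1 + 2b2 - 2b3 = (2, 7, -4).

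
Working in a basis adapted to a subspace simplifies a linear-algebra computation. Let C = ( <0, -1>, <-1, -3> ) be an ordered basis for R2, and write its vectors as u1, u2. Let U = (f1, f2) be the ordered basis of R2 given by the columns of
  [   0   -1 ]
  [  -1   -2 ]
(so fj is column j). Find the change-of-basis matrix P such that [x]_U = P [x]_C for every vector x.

Take x = uj: its C-coordinates are the j-th standard unit vector, so P e_j — column j of P — equals [uj]_U.
u1 = f1 + 0·f2, giving column 1 = <1, 0>; repeating for each j gives P = [[1, 1], [0, 1]].

[[1, 1], [0, 1]]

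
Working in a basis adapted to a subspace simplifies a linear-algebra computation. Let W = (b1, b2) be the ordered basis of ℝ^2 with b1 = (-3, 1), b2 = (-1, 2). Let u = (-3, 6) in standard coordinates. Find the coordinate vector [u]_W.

(0, 3)

Write u = c_1 b1 + c_2 b2 and solve for the c_i.
System: -3c_1 - c_2 = -3, c_1 + 2c_2 = 6; solving gives c_1 = 0, c_2 = 3.
Check: 0·b1 + 3b2 = (-3, 6).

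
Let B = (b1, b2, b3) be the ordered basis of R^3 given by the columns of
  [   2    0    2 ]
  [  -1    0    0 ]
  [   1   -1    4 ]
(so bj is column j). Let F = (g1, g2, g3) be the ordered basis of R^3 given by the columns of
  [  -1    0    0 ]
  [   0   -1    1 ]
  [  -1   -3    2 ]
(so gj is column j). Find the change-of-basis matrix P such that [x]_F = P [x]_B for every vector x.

[[-2, 0, -2], [-1, 1, -2], [-2, 1, -2]]

Take x = bj: its B-coordinates are the j-th standard unit vector, so P e_j — column j of P — equals [bj]_F.
b1 = -2g1 - g2 - 2g3, giving column 1 = [-2, -1, -2]; repeating for each j gives P = [[-2, 0, -2], [-1, 1, -2], [-2, 1, -2]].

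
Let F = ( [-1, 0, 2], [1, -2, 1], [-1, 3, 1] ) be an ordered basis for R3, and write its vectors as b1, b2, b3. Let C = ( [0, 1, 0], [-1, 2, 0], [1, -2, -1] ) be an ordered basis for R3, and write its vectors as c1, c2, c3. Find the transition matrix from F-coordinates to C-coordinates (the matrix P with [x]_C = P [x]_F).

[[-2, 0, 1], [-1, -2, 0], [-2, -1, -1]]

Column j of P is [bj]_C, since P maps F-coordinates to C-coordinates.
Expressing b1 in C: b1 = -2c1 - c2 - 2c3, so column 1 of P is [-2, -1, -2].
Doing the same for each bj gives P = [[-2, 0, 1], [-1, -2, 0], [-2, -1, -1]].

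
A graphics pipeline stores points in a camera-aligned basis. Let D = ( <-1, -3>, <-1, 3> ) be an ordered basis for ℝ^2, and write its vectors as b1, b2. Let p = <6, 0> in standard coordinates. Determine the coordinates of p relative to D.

<-3, -3>

Write p = c_1 b1 + c_2 b2 and solve for the c_i.
System: -c_1 - c_2 = 6, -3c_1 + 3c_2 = 0; solving gives c_1 = -3, c_2 = -3.
Check: -3b1 - 3b2 = <6, 0>.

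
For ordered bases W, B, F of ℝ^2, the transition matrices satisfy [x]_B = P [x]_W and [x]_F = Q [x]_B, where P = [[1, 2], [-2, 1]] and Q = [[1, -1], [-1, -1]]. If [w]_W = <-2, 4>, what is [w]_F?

<-2, -14>

Composing the changes, [w]_F = Q P [w]_W.
Q P = [[3, 1], [1, -3]]; applying this to <-2, 4> gives <-2, -14>.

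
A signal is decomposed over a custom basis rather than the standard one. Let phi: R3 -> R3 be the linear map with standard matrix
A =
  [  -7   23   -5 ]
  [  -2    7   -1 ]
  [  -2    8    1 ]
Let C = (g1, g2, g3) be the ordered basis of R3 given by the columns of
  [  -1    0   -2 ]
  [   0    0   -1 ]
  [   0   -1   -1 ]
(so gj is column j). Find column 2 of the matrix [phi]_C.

Compute phi(g2) = A g2 = [5, 1, -1] in standard coordinates.
Then write this in C-coordinates: solve for y in y_1 g1 + ... + y_3 g3 = [5, 1, -1].
This gives y = [-3, 2, -1], which is column 2 of [phi]_C.

[-3, 2, -1]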